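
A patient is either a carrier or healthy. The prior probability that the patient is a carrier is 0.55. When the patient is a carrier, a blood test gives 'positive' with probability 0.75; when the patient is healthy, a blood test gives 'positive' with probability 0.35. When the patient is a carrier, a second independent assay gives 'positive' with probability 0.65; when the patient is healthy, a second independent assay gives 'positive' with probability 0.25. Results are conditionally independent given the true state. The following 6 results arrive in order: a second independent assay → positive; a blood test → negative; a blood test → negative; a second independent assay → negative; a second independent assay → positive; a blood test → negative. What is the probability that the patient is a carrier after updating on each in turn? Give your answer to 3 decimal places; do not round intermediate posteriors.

0.180

After a second independent assay='positive': P(carrier) = 0.65·0.5500 / (0.65·0.5500 + 0.25·0.4500) ≈ 0.7606
After a blood test='negative': P(carrier) = 0.25·0.7606 / (0.25·0.7606 + 0.65·0.2394) ≈ 0.5500
After a blood test='negative': P(carrier) = 0.25·0.5500 / (0.25·0.5500 + 0.65·0.4500) ≈ 0.3198
After a second independent assay='negative': P(carrier) = 0.35·0.3198 / (0.35·0.3198 + 0.75·0.6802) ≈ 0.1799
After a second independent assay='positive': P(carrier) = 0.65·0.1799 / (0.65·0.1799 + 0.25·0.8201) ≈ 0.3632
After a blood test='negative': P(carrier) = 0.25·0.3632 / (0.25·0.3632 + 0.65·0.6368) ≈ 0.1799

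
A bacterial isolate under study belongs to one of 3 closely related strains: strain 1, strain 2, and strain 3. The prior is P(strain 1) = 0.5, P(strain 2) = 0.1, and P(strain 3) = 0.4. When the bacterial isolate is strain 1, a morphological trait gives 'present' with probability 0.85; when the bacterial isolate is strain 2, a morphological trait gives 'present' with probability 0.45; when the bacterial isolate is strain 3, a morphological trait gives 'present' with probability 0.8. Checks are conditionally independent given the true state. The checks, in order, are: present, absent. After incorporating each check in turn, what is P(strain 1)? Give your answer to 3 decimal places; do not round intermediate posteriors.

0.418

Each posterior becomes the prior for the next update.
After 'present': normaliser = 0.85·0.5000 + 0.45·0.1000 + 0.8·0.4000; P(strain 1) ≈ 0.5380, P(strain 2) ≈ 0.0570, P(strain 3) ≈ 0.4051
After 'absent': normaliser = 0.15·0.5380 + 0.55·0.0570 + 0.2·0.4051; P(strain 1) ≈ 0.4180, P(strain 2) ≈ 0.1623, P(strain 3) ≈ 0.4197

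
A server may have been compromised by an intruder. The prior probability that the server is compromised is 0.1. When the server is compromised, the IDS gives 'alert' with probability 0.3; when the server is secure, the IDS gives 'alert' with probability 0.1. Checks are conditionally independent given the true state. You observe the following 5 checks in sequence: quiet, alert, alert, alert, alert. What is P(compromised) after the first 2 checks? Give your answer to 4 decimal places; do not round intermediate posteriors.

0.2059

After 'quiet': P(compromised) = 0.7·0.1000 / (0.7·0.1000 + 0.9·0.9000) ≈ 0.0795
After 'alert': P(compromised) = 0.3·0.0795 / (0.3·0.0795 + 0.1·0.9205) ≈ 0.2059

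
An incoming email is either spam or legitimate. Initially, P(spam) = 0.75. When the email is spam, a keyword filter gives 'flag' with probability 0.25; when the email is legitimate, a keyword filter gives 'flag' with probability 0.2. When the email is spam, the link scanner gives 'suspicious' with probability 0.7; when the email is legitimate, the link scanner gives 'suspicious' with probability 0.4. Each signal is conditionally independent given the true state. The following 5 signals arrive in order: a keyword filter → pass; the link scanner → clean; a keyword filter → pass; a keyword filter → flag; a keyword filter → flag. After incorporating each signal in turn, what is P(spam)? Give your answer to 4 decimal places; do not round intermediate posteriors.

0.6732

Apply Bayes' rule sequentially, carrying P(spam) forward.
After a keyword filter='pass': P(spam) = 0.75·0.7500 / (0.75·0.7500 + 0.8·0.2500) ≈ 0.7377
After the link scanner='clean': P(spam) = 0.3·0.7377 / (0.3·0.7377 + 0.6·0.2623) ≈ 0.5844
After a keyword filter='pass': P(spam) = 0.75·0.5844 / (0.75·0.5844 + 0.8·0.4156) ≈ 0.5687
After a keyword filter='flag': P(spam) = 0.25·0.5687 / (0.25·0.5687 + 0.2·0.4313) ≈ 0.6223
After a keyword filter='flag': P(spam) = 0.25·0.6223 / (0.25·0.6223 + 0.2·0.3777) ≈ 0.6732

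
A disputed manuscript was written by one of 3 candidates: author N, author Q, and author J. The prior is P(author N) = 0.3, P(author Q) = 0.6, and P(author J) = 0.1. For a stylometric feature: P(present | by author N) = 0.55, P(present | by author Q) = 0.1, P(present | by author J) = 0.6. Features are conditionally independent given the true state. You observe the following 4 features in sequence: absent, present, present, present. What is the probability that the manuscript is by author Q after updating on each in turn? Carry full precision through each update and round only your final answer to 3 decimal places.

After 'absent': normaliser = 0.45·0.3000 + 0.9·0.6000 + 0.4·0.1000; P(author N) ≈ 0.1888, P(author Q) ≈ 0.7552, P(author J) ≈ 0.0559
After 'present': normaliser = 0.55·0.1888 + 0.1·0.7552 + 0.6·0.0559; P(author N) ≈ 0.4877, P(author Q) ≈ 0.3547, P(author J) ≈ 0.1576
After 'present': normaliser = 0.55·0.4877 + 0.1·0.3547 + 0.6·0.1576; P(author N) ≈ 0.6735, P(author Q) ≈ 0.0891, P(author J) ≈ 0.2375
After 'present': normaliser = 0.55·0.6735 + 0.1·0.0891 + 0.6·0.2375; P(author N) ≈ 0.7099, P(author Q) ≈ 0.0171, P(author J) ≈ 0.2731

0.017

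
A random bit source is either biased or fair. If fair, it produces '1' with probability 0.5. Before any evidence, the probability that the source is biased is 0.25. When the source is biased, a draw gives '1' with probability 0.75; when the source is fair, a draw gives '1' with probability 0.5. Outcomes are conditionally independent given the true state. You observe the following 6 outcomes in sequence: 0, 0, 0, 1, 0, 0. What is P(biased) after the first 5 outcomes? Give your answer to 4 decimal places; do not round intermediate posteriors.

Apply Bayes' rule sequentially, carrying P(biased) forward.
After '0': P(biased) = 0.25·0.2500 / (0.25·0.2500 + 0.5·0.7500) ≈ 0.1429
After '0': P(biased) = 0.25·0.1429 / (0.25·0.1429 + 0.5·0.8571) ≈ 0.0769
After '0': P(biased) = 0.25·0.0769 / (0.25·0.0769 + 0.5·0.9231) ≈ 0.0400
After '1': P(biased) = 0.75·0.0400 / (0.75·0.0400 + 0.5·0.9600) ≈ 0.0588
After '0': P(biased) = 0.25·0.0588 / (0.25·0.0588 + 0.5·0.9412) ≈ 0.0303

0.0303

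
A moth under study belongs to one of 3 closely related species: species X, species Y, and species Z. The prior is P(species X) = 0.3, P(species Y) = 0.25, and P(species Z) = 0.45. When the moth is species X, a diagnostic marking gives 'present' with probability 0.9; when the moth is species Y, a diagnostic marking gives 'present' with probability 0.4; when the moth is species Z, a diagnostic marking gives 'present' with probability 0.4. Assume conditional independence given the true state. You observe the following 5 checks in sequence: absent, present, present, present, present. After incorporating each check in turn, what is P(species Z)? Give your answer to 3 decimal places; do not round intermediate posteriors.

0.227

Each posterior becomes the prior for the next update.
After 'absent': normaliser = 0.1·0.3000 + 0.6·0.2500 + 0.6·0.4500; P(species X) ≈ 0.0667, P(species Y) ≈ 0.3333, P(species Z) ≈ 0.6000
After 'present': normaliser = 0.9·0.0667 + 0.4·0.3333 + 0.4·0.6000; P(species X) ≈ 0.1385, P(species Y) ≈ 0.3077, P(species Z) ≈ 0.5538
After 'present': normaliser = 0.9·0.1385 + 0.4·0.3077 + 0.4·0.5538; P(species X) ≈ 0.2656, P(species Y) ≈ 0.2623, P(species Z) ≈ 0.4721
After 'present': normaliser = 0.9·0.2656 + 0.4·0.2623 + 0.4·0.4721; P(species X) ≈ 0.4486, P(species Y) ≈ 0.1969, P(species Z) ≈ 0.3545
After 'present': normaliser = 0.9·0.4486 + 0.4·0.1969 + 0.4·0.3545; P(species X) ≈ 0.6467, P(species Y) ≈ 0.1262, P(species Z) ≈ 0.2271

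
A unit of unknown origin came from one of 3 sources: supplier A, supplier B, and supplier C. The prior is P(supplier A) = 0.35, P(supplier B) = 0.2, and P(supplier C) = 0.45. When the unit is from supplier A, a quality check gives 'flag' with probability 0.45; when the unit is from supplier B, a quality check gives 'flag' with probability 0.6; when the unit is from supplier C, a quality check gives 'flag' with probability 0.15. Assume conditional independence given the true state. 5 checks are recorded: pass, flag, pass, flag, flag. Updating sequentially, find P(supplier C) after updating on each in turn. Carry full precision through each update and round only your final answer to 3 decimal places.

Apply Bayes' rule sequentially, carrying P(supplier C) forward.
After 'pass': normaliser = 0.55·0.3500 + 0.4·0.2000 + 0.85·0.4500; P(supplier A) ≈ 0.2939, P(supplier B) ≈ 0.1221, P(supplier C) ≈ 0.5840
After 'flag': normaliser = 0.45·0.2939 + 0.6·0.1221 + 0.15·0.5840; P(supplier A) ≈ 0.4512, P(supplier B) ≈ 0.2500, P(supplier C) ≈ 0.2988
After 'pass': normaliser = 0.55·0.4512 + 0.4·0.2500 + 0.85·0.2988; P(supplier A) ≈ 0.4121, P(supplier B) ≈ 0.1661, P(supplier C) ≈ 0.4218
After 'flag': normaliser = 0.45·0.4121 + 0.6·0.1661 + 0.15·0.4218; P(supplier A) ≈ 0.5323, P(supplier B) ≈ 0.2860, P(supplier C) ≈ 0.1816
After 'flag': normaliser = 0.45·0.5323 + 0.6·0.2860 + 0.15·0.1816; P(supplier A) ≈ 0.5464, P(supplier B) ≈ 0.3915, P(supplier C) ≈ 0.0621

0.062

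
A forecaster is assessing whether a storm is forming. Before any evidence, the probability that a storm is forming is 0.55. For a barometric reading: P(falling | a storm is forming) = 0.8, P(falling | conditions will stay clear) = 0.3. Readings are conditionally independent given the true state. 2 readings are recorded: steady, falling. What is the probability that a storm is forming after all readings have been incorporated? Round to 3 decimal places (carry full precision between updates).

0.482

After 'steady': P(storm) = 0.2·0.5500 / (0.2·0.5500 + 0.7·0.4500) ≈ 0.2588
After 'falling': P(storm) = 0.8·0.2588 / (0.8·0.2588 + 0.3·0.7412) ≈ 0.4822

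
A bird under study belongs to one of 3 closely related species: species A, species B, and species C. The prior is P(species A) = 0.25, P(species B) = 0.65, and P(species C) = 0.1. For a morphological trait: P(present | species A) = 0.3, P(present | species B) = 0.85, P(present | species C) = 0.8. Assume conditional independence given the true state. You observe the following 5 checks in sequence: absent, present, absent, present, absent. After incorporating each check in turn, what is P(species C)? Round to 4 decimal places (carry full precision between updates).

After 'absent': normaliser = 0.7·0.2500 + 0.15·0.6500 + 0.2·0.1000; P(species A) ≈ 0.5983, P(species B) ≈ 0.3333, P(species C) ≈ 0.0684
After 'present': normaliser = 0.3·0.5983 + 0.85·0.3333 + 0.8·0.0684; P(species A) ≈ 0.3468, P(species B) ≈ 0.5475, P(species C) ≈ 0.1057
After 'absent': normaliser = 0.7·0.3468 + 0.15·0.5475 + 0.2·0.1057; P(species A) ≈ 0.7016, P(species B) ≈ 0.2373, P(species C) ≈ 0.0611
After 'present': normaliser = 0.3·0.7016 + 0.85·0.2373 + 0.8·0.0611; P(species A) ≈ 0.4565, P(species B) ≈ 0.4375, P(species C) ≈ 0.1060
After 'absent': normaliser = 0.7·0.4565 + 0.15·0.4375 + 0.2·0.1060; P(species A) ≈ 0.7863, P(species B) ≈ 0.1615, P(species C) ≈ 0.0522

0.0522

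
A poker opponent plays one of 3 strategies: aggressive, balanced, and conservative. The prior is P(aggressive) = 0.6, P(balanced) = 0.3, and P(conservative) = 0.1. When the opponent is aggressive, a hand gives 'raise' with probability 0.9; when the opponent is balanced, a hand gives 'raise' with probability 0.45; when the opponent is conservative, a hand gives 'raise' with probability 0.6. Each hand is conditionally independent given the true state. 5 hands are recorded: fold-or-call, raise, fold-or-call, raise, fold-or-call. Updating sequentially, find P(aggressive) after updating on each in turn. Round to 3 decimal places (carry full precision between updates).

Each posterior becomes the prior for the next update.
After 'fold-or-call': normaliser = 0.1·0.6000 + 0.55·0.3000 + 0.4·0.1000; P(aggressive) ≈ 0.2264, P(balanced) ≈ 0.6226, P(conservative) ≈ 0.1509
After 'raise': normaliser = 0.9·0.2264 + 0.45·0.6226 + 0.6·0.1509; P(aggressive) ≈ 0.3547, P(balanced) ≈ 0.4877, P(conservative) ≈ 0.1576
After 'fold-or-call': normaliser = 0.1·0.3547 + 0.55·0.4877 + 0.4·0.1576; P(aggressive) ≈ 0.0967, P(balanced) ≈ 0.7314, P(conservative) ≈ 0.1719
After 'raise': normaliser = 0.9·0.0967 + 0.45·0.7314 + 0.6·0.1719; P(aggressive) ≈ 0.1676, P(balanced) ≈ 0.6338, P(conservative) ≈ 0.1986
After 'fold-or-call': normaliser = 0.1·0.1676 + 0.55·0.6338 + 0.4·0.1986; P(aggressive) ≈ 0.0377, P(balanced) ≈ 0.7837, P(conservative) ≈ 0.1786

0.038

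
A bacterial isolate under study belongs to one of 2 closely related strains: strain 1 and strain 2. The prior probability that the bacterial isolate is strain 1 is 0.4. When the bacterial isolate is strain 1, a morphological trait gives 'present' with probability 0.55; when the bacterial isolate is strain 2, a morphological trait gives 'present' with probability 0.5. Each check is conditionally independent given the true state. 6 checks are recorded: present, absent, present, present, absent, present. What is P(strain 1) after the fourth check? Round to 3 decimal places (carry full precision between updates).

0.444

Each posterior becomes the prior for the next update.
After 'present': P(strain 1) = 0.55·0.4000 / (0.55·0.4000 + 0.5·0.6000) ≈ 0.4231
After 'absent': P(strain 1) = 0.45·0.4231 / (0.45·0.4231 + 0.5·0.5769) ≈ 0.3976
After 'present': P(strain 1) = 0.55·0.3976 / (0.55·0.3976 + 0.5·0.6024) ≈ 0.4206
After 'present': P(strain 1) = 0.55·0.4206 / (0.55·0.4206 + 0.5·0.5794) ≈ 0.4440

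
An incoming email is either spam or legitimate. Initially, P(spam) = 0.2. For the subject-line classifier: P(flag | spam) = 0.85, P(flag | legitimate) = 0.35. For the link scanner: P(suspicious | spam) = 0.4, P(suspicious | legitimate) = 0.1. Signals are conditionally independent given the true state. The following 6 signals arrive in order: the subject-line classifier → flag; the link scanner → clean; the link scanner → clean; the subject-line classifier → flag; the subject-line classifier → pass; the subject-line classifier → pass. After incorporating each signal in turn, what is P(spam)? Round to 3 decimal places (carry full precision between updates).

0.034

Each posterior becomes the prior for the next update.
After the subject-line classifier='flag': P(spam) = 0.85·0.2000 / (0.85·0.2000 + 0.35·0.8000) ≈ 0.3778
After the link scanner='clean': P(spam) = 0.6·0.3778 / (0.6·0.3778 + 0.9·0.6222) ≈ 0.2881
After the link scanner='clean': P(spam) = 0.6·0.2881 / (0.6·0.2881 + 0.9·0.7119) ≈ 0.2125
After the subject-line classifier='flag': P(spam) = 0.85·0.2125 / (0.85·0.2125 + 0.35·0.7875) ≈ 0.3959
After the subject-line classifier='pass': P(spam) = 0.15·0.3959 / (0.15·0.3959 + 0.65·0.6041) ≈ 0.1314
After the subject-line classifier='pass': P(spam) = 0.15·0.1314 / (0.15·0.1314 + 0.65·0.8686) ≈ 0.0337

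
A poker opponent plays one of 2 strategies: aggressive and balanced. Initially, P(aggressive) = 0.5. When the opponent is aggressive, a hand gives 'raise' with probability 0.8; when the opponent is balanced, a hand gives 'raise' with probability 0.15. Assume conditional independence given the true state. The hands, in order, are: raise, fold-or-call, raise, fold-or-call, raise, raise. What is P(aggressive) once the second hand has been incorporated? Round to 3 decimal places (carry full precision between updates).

0.557

Apply Bayes' rule sequentially, carrying P(aggressive) forward.
After 'raise': P(aggressive) = 0.8·0.5000 / (0.8·0.5000 + 0.15·0.5000) ≈ 0.8421
After 'fold-or-call': P(aggressive) = 0.2·0.8421 / (0.2·0.8421 + 0.85·0.1579) ≈ 0.5565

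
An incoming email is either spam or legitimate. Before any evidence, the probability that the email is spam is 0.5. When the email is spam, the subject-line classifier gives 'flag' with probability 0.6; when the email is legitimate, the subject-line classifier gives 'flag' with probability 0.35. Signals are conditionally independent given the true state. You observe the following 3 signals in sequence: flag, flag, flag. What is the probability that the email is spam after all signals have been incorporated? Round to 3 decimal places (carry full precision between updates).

0.834

Each posterior becomes the prior for the next update.
After 'flag': P(spam) = 0.6·0.5000 / (0.6·0.5000 + 0.35·0.5000) ≈ 0.6316
After 'flag': P(spam) = 0.6·0.6316 / (0.6·0.6316 + 0.35·0.3684) ≈ 0.7461
After 'flag': P(spam) = 0.6·0.7461 / (0.6·0.7461 + 0.35·0.2539) ≈ 0.8344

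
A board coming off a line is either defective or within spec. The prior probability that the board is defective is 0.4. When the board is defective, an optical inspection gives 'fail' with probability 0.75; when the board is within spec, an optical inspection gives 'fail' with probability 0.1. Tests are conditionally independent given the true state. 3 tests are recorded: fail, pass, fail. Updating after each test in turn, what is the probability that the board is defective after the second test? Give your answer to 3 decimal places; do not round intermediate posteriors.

0.581

After 'fail': P(defective) = 0.75·0.4000 / (0.75·0.4000 + 0.1·0.6000) ≈ 0.8333
After 'pass': P(defective) = 0.25·0.8333 / (0.25·0.8333 + 0.9·0.1667) ≈ 0.5814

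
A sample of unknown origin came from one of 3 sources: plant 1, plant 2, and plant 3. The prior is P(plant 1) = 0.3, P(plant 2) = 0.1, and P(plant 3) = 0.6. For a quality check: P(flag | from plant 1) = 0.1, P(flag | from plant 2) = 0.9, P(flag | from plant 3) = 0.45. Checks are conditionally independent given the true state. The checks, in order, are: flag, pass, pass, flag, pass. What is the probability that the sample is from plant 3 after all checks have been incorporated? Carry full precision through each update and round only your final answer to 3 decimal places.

0.899

Each posterior becomes the prior for the next update.
After 'flag': normaliser = 0.1·0.3000 + 0.9·0.1000 + 0.45·0.6000; P(plant 1) ≈ 0.0769, P(plant 2) ≈ 0.2308, P(plant 3) ≈ 0.6923
After 'pass': normaliser = 0.9·0.0769 + 0.1·0.2308 + 0.55·0.6923; P(plant 1) ≈ 0.1463, P(plant 2) ≈ 0.0488, P(plant 3) ≈ 0.8049
After 'pass': normaliser = 0.9·0.1463 + 0.1·0.0488 + 0.55·0.8049; P(plant 1) ≈ 0.2274, P(plant 2) ≈ 0.0084, P(plant 3) ≈ 0.7642
After 'flag': normaliser = 0.1·0.2274 + 0.9·0.0084 + 0.45·0.7642; P(plant 1) ≈ 0.0608, P(plant 2) ≈ 0.0203, P(plant 3) ≈ 0.9190
After 'pass': normaliser = 0.9·0.0608 + 0.1·0.0203 + 0.55·0.9190; P(plant 1) ≈ 0.0973, P(plant 2) ≈ 0.0036, P(plant 3) ≈ 0.8991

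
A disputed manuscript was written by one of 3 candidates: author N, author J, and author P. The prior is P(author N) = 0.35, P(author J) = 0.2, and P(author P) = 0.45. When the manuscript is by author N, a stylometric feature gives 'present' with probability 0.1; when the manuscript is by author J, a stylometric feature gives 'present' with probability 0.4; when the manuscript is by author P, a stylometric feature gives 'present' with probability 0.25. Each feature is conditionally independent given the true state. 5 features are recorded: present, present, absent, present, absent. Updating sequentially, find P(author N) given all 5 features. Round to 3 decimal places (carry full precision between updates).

0.032

Each posterior becomes the prior for the next update.
After 'present': normaliser = 0.1·0.3500 + 0.4·0.2000 + 0.25·0.4500; P(author N) ≈ 0.1538, P(author J) ≈ 0.3516, P(author P) ≈ 0.4945
After 'present': normaliser = 0.1·0.1538 + 0.4·0.3516 + 0.25·0.4945; P(author N) ≈ 0.0550, P(author J) ≈ 0.5029, P(author P) ≈ 0.4420
After 'absent': normaliser = 0.9·0.0550 + 0.6·0.5029 + 0.75·0.4420; P(author N) ≈ 0.0725, P(author J) ≈ 0.4420, P(author P) ≈ 0.4855
After 'present': normaliser = 0.1·0.0725 + 0.4·0.4420 + 0.25·0.4855; P(author N) ≈ 0.0237, P(author J) ≈ 0.5788, P(author P) ≈ 0.3974
After 'absent': normaliser = 0.9·0.0237 + 0.6·0.5788 + 0.75·0.3974; P(author N) ≈ 0.0320, P(author J) ≈ 0.5209, P(author P) ≈ 0.4471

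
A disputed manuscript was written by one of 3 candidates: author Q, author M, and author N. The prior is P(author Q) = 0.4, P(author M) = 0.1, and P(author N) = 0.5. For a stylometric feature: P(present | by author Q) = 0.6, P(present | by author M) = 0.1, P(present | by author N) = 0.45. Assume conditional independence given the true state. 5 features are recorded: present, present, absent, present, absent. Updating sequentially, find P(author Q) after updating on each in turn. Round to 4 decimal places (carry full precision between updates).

After 'present': normaliser = 0.6·0.4000 + 0.1·0.1000 + 0.45·0.5000; P(author Q) ≈ 0.5053, P(author M) ≈ 0.0211, P(author N) ≈ 0.4737
After 'present': normaliser = 0.6·0.5053 + 0.1·0.0211 + 0.45·0.4737; P(author Q) ≈ 0.5848, P(author M) ≈ 0.0041, P(author N) ≈ 0.4112
After 'absent': normaliser = 0.4·0.5848 + 0.9·0.0041 + 0.55·0.4112; P(author Q) ≈ 0.5044, P(author M) ≈ 0.0079, P(author N) ≈ 0.4877
After 'present': normaliser = 0.6·0.5044 + 0.1·0.0079 + 0.45·0.4877; P(author Q) ≈ 0.5788, P(author M) ≈ 0.0015, P(author N) ≈ 0.4197
After 'absent': normaliser = 0.4·0.5788 + 0.9·0.0015 + 0.55·0.4197; P(author Q) ≈ 0.4993, P(author M) ≈ 0.0029, P(author N) ≈ 0.4978

0.4993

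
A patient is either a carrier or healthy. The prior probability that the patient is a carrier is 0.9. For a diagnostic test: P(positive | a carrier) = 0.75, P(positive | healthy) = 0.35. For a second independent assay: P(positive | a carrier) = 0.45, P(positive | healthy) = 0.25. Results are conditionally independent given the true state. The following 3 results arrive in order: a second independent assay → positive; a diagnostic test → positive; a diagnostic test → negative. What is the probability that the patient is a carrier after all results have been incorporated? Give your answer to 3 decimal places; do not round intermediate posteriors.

0.930

After a second independent assay='positive': P(carrier) = 0.45·0.9000 / (0.45·0.9000 + 0.25·0.1000) ≈ 0.9419
After a diagnostic test='positive': P(carrier) = 0.75·0.9419 / (0.75·0.9419 + 0.35·0.0581) ≈ 0.9720
After a diagnostic test='negative': P(carrier) = 0.25·0.9720 / (0.25·0.9720 + 0.65·0.0280) ≈ 0.9303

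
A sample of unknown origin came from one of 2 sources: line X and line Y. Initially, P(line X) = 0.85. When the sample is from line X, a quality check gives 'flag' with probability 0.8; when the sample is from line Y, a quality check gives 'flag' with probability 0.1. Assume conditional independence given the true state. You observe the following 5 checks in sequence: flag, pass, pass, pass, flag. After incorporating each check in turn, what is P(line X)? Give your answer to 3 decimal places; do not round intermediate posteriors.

0.799

Each posterior becomes the prior for the next update.
After 'flag': P(line X) = 0.8·0.8500 / (0.8·0.8500 + 0.1·0.1500) ≈ 0.9784
After 'pass': P(line X) = 0.2·0.9784 / (0.2·0.9784 + 0.9·0.0216) ≈ 0.9097
After 'pass': P(line X) = 0.2·0.9097 / (0.2·0.9097 + 0.9·0.0903) ≈ 0.6912
After 'pass': P(line X) = 0.2·0.6912 / (0.2·0.6912 + 0.9·0.3088) ≈ 0.3322
After 'flag': P(line X) = 0.8·0.3322 / (0.8·0.3322 + 0.1·0.6678) ≈ 0.7992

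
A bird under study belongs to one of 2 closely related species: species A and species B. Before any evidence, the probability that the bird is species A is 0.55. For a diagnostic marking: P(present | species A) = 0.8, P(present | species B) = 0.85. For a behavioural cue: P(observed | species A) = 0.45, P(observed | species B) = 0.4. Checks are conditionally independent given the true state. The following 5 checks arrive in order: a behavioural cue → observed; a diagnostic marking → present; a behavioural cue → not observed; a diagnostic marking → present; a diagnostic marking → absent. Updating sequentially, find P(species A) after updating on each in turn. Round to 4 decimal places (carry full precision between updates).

0.5982

Each posterior becomes the prior for the next update.
After a behavioural cue='observed': P(species A) = 0.45·0.5500 / (0.45·0.5500 + 0.4·0.4500) ≈ 0.5789
After a diagnostic marking='present': P(species A) = 0.8·0.5789 / (0.8·0.5789 + 0.85·0.4211) ≈ 0.5641
After a behavioural cue='not observed': P(species A) = 0.55·0.5641 / (0.55·0.5641 + 0.6·0.4359) ≈ 0.5426
After a diagnostic marking='present': P(species A) = 0.8·0.5426 / (0.8·0.5426 + 0.85·0.4574) ≈ 0.5275
After a diagnostic marking='absent': P(species A) = 0.2·0.5275 / (0.2·0.5275 + 0.15·0.4725) ≈ 0.5982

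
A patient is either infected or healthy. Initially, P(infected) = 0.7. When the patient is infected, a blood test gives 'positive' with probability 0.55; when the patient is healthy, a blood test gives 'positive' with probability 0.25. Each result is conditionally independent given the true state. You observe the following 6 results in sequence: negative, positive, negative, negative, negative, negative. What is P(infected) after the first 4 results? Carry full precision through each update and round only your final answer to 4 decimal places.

0.5258

After 'negative': P(infected) = 0.45·0.7000 / (0.45·0.7000 + 0.75·0.3000) ≈ 0.5833
After 'positive': P(infected) = 0.55·0.5833 / (0.55·0.5833 + 0.25·0.4167) ≈ 0.7549
After 'negative': P(infected) = 0.45·0.7549 / (0.45·0.7549 + 0.75·0.2451) ≈ 0.6489
After 'negative': P(infected) = 0.45·0.6489 / (0.45·0.6489 + 0.75·0.3511) ≈ 0.5258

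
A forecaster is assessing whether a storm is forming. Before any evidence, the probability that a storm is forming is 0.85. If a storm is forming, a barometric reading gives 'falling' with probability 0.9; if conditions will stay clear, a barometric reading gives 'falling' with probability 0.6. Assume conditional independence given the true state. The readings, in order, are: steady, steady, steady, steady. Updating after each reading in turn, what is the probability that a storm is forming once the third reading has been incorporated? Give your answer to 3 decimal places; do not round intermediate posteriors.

0.081

Apply Bayes' rule sequentially, carrying P(storm) forward.
After 'steady': P(storm) = 0.1·0.8500 / (0.1·0.8500 + 0.4·0.1500) ≈ 0.5862
After 'steady': P(storm) = 0.1·0.5862 / (0.1·0.5862 + 0.4·0.4138) ≈ 0.2615
After 'steady': P(storm) = 0.1·0.2615 / (0.1·0.2615 + 0.4·0.7385) ≈ 0.0813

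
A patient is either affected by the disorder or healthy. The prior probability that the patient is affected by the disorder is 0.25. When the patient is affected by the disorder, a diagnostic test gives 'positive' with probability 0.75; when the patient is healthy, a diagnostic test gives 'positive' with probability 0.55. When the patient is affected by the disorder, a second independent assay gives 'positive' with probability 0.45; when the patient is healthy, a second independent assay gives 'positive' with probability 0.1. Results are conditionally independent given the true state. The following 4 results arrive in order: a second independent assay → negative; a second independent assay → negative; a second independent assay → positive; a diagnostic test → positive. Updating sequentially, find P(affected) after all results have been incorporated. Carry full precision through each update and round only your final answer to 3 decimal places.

0.433

After a second independent assay='negative': P(affected) = 0.55·0.2500 / (0.55·0.2500 + 0.9·0.7500) ≈ 0.1692
After a second independent assay='negative': P(affected) = 0.55·0.1692 / (0.55·0.1692 + 0.9·0.8308) ≈ 0.1107
After a second independent assay='positive': P(affected) = 0.45·0.1107 / (0.45·0.1107 + 0.1·0.8893) ≈ 0.3591
After a diagnostic test='positive': P(affected) = 0.75·0.3591 / (0.75·0.3591 + 0.55·0.6409) ≈ 0.4331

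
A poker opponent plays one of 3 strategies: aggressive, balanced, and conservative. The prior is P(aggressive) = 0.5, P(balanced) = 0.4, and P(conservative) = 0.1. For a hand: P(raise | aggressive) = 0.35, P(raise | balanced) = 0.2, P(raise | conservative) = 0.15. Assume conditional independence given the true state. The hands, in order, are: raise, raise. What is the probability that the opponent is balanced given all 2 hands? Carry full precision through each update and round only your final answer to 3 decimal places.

0.201

Apply Bayes' rule sequentially, carrying P(balanced) forward.
After 'raise': normaliser = 0.35·0.5000 + 0.2·0.4000 + 0.15·0.1000; P(aggressive) ≈ 0.6481, P(balanced) ≈ 0.2963, P(conservative) ≈ 0.0556
After 'raise': normaliser = 0.35·0.6481 + 0.2·0.2963 + 0.15·0.0556; P(aggressive) ≈ 0.7704, P(balanced) ≈ 0.2013, P(conservative) ≈ 0.0283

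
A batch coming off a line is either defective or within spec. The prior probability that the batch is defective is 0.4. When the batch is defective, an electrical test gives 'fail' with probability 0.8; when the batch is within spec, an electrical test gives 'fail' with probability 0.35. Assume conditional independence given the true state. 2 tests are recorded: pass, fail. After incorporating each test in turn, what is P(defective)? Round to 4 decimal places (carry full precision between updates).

0.3192

After 'pass': P(defective) = 0.2·0.4000 / (0.2·0.4000 + 0.65·0.6000) ≈ 0.1702
After 'fail': P(defective) = 0.8·0.1702 / (0.8·0.1702 + 0.35·0.8298) ≈ 0.3192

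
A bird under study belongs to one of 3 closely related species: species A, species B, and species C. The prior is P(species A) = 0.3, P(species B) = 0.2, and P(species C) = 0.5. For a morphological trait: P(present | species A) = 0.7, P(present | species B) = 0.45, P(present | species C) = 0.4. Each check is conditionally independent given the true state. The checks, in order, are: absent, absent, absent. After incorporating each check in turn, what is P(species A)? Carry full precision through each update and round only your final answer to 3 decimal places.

After 'absent': normaliser = 0.3·0.3000 + 0.55·0.2000 + 0.6·0.5000; P(species A) ≈ 0.1800, P(species B) ≈ 0.2200, P(species C) ≈ 0.6000
After 'absent': normaliser = 0.3·0.1800 + 0.55·0.2200 + 0.6·0.6000; P(species A) ≈ 0.1009, P(species B) ≈ 0.2262, P(species C) ≈ 0.6729
After 'absent': normaliser = 0.3·0.1009 + 0.55·0.2262 + 0.6·0.6729; P(species A) ≈ 0.0542, P(species B) ≈ 0.2228, P(species C) ≈ 0.7230

0.054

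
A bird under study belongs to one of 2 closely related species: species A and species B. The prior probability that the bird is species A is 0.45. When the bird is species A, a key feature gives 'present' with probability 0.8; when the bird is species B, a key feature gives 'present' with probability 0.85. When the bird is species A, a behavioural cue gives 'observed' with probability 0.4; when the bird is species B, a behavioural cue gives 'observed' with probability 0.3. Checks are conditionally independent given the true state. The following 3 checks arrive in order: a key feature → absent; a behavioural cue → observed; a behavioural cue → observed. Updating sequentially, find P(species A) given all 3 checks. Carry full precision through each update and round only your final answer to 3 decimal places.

0.660

Apply Bayes' rule sequentially, carrying P(species A) forward.
After a key feature='absent': P(species A) = 0.2·0.4500 / (0.2·0.4500 + 0.15·0.5500) ≈ 0.5217
After a behavioural cue='observed': P(species A) = 0.4·0.5217 / (0.4·0.5217 + 0.3·0.4783) ≈ 0.5926
After a behavioural cue='observed': P(species A) = 0.4·0.5926 / (0.4·0.5926 + 0.3·0.4074) ≈ 0.6598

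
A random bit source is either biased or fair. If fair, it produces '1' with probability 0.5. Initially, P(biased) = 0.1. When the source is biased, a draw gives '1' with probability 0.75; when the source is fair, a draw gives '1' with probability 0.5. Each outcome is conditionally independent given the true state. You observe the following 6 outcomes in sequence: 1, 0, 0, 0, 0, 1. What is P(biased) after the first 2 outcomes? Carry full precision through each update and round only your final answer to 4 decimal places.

0.0769

After '1': P(biased) = 0.75·0.1000 / (0.75·0.1000 + 0.5·0.9000) ≈ 0.1429
After '0': P(biased) = 0.25·0.1429 / (0.25·0.1429 + 0.5·0.8571) ≈ 0.0769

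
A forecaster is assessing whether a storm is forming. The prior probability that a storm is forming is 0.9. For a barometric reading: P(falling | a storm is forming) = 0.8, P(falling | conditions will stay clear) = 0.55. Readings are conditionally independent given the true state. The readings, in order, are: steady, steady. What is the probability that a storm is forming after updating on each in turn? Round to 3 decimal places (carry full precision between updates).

0.640

After 'steady': P(storm) = 0.2·0.9000 / (0.2·0.9000 + 0.45·0.1000) ≈ 0.8000
After 'steady': P(storm) = 0.2·0.8000 / (0.2·0.8000 + 0.45·0.2000) ≈ 0.6400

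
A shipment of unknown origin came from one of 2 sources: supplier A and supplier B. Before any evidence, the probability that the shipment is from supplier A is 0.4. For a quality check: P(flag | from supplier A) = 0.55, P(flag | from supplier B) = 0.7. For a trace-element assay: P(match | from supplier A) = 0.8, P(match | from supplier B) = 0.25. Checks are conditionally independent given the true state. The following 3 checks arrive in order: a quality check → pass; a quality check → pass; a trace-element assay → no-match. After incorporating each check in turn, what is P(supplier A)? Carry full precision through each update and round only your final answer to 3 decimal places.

0.286

After a quality check='pass': P(supplier A) = 0.45·0.4000 / (0.45·0.4000 + 0.3·0.6000) ≈ 0.5000
After a quality check='pass': P(supplier A) = 0.45·0.5000 / (0.45·0.5000 + 0.3·0.5000) ≈ 0.6000
After a trace-element assay='no-match': P(supplier A) = 0.2·0.6000 / (0.2·0.6000 + 0.75·0.4000) ≈ 0.2857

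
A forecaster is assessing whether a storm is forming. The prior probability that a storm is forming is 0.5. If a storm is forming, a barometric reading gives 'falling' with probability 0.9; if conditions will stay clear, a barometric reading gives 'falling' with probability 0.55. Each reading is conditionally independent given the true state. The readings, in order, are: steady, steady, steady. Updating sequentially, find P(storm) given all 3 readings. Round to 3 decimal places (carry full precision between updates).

Apply Bayes' rule sequentially, carrying P(storm) forward.
After 'steady': P(storm) = 0.1·0.5000 / (0.1·0.5000 + 0.45·0.5000) ≈ 0.1818
After 'steady': P(storm) = 0.1·0.1818 / (0.1·0.1818 + 0.45·0.8182) ≈ 0.0471
After 'steady': P(storm) = 0.1·0.0471 / (0.1·0.0471 + 0.45·0.9529) ≈ 0.0109

0.011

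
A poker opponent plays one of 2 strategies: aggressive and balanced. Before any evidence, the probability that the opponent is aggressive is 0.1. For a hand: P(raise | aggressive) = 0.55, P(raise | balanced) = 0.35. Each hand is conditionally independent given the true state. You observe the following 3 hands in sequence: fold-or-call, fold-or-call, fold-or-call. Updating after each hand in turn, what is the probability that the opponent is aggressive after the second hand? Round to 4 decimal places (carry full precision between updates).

Apply Bayes' rule sequentially, carrying P(aggressive) forward.
After 'fold-or-call': P(aggressive) = 0.45·0.1000 / (0.45·0.1000 + 0.65·0.9000) ≈ 0.0714
After 'fold-or-call': P(aggressive) = 0.45·0.0714 / (0.45·0.0714 + 0.65·0.9286) ≈ 0.0506

0.0506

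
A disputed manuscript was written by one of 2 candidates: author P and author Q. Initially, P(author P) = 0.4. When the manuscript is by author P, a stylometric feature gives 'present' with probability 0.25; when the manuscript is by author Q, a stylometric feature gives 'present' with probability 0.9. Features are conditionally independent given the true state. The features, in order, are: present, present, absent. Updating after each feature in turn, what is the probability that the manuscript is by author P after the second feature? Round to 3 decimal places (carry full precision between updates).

After 'present': P(author P) = 0.25·0.4000 / (0.25·0.4000 + 0.9·0.6000) ≈ 0.1562
After 'present': P(author P) = 0.25·0.1562 / (0.25·0.1562 + 0.9·0.8438) ≈ 0.0489

0.049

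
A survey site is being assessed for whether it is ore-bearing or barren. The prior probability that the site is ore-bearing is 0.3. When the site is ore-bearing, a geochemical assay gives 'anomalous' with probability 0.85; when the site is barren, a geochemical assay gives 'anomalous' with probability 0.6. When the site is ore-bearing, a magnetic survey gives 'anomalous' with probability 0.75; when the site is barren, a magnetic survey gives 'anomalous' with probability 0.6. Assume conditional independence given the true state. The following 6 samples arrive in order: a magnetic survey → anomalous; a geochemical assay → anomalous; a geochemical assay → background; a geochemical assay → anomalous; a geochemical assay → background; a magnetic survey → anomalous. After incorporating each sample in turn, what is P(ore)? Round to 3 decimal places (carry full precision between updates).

Apply Bayes' rule sequentially, carrying P(ore) forward.
After a magnetic survey='anomalous': P(ore) = 0.75·0.3000 / (0.75·0.3000 + 0.6·0.7000) ≈ 0.3488
After a geochemical assay='anomalous': P(ore) = 0.85·0.3488 / (0.85·0.3488 + 0.6·0.6512) ≈ 0.4315
After a geochemical assay='background': P(ore) = 0.15·0.4315 / (0.15·0.4315 + 0.4·0.5685) ≈ 0.2215
After a geochemical assay='anomalous': P(ore) = 0.85·0.2215 / (0.85·0.2215 + 0.6·0.7785) ≈ 0.2873
After a geochemical assay='background': P(ore) = 0.15·0.2873 / (0.15·0.2873 + 0.4·0.7127) ≈ 0.1313
After a magnetic survey='anomalous': P(ore) = 0.75·0.1313 / (0.75·0.1313 + 0.6·0.8687) ≈ 0.1590

0.159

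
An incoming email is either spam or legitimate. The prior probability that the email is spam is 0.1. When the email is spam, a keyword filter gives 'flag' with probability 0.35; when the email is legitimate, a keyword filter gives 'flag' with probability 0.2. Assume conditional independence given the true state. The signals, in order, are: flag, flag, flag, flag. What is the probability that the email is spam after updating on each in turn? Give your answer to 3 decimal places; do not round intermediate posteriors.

After 'flag': P(spam) = 0.35·0.1000 / (0.35·0.1000 + 0.2·0.9000) ≈ 0.1628
After 'flag': P(spam) = 0.35·0.1628 / (0.35·0.1628 + 0.2·0.8372) ≈ 0.2539
After 'flag': P(spam) = 0.35·0.2539 / (0.35·0.2539 + 0.2·0.7461) ≈ 0.3732
After 'flag': P(spam) = 0.35·0.3732 / (0.35·0.3732 + 0.2·0.6268) ≈ 0.5103

0.510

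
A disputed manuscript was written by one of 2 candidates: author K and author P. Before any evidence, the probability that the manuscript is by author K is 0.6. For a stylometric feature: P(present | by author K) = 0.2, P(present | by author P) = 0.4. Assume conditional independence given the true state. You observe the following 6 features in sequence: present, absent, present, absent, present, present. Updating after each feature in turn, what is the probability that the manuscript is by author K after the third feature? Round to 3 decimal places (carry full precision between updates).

After 'present': P(author K) = 0.2·0.6000 / (0.2·0.6000 + 0.4·0.4000) ≈ 0.4286
After 'absent': P(author K) = 0.8·0.4286 / (0.8·0.4286 + 0.6·0.5714) ≈ 0.5000
After 'present': P(author K) = 0.2·0.5000 / (0.2·0.5000 + 0.4·0.5000) ≈ 0.3333

0.333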